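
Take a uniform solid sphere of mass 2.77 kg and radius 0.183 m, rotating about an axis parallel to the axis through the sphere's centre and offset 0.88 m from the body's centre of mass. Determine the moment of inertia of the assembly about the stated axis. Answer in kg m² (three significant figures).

2.18

I_cm = (2/5)MR² = (2/5)(2.77)(0.183)² = 0.037106 kg m²; centre at d = 0.88 m, so I = I_cm + Md² gives I = 0.037106 + (2.77)(0.88)² = 2.1822 kg m².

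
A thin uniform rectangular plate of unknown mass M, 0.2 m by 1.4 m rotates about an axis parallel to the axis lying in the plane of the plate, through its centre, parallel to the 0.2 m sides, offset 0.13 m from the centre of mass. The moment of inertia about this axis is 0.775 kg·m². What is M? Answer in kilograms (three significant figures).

4.30

I = I_cm + Md² = (1/12)Mb² + Md² = M·[0.0833333·(1.4)² + (0.13)²] = M·0.18023.
So M = 0.775 / 0.18023 = 4.3 kg.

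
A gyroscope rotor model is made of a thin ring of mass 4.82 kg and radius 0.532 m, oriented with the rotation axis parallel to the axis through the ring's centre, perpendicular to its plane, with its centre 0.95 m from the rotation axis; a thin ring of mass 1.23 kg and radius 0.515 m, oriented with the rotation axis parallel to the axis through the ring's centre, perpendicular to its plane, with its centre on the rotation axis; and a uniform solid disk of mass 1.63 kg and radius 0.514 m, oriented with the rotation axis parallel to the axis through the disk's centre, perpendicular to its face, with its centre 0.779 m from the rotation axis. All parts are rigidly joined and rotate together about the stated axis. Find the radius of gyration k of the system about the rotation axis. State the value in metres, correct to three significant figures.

0.971

Thin ring: I_cm = MR² = (4.82)(0.532)² = 1.3642 kg·m²; centre at d = 0.95 m, so I = I_cm + Md² gives I = 1.3642 + (4.82)(0.95)² = 5.7142 kg·m².
Thin ring: I_cm = MR² = (1.23)(0.515)² = 0.32623 kg·m²; axis through the centre, so I = 0.32623 kg·m².
Solid disk: I_cm = (1/2)MR² = (1/2)(1.63)(0.514)² = 0.21532 kg·m²; centre at d = 0.779 m, so I = I_cm + Md² gives I = 0.21532 + (1.63)(0.779)² = 1.2045 kg·m².
Total I = 7.2449 kg·m²; total mass M = 7.68 kg.
k = √(I/M) = √(7.2449/7.68) = 0.97126 m.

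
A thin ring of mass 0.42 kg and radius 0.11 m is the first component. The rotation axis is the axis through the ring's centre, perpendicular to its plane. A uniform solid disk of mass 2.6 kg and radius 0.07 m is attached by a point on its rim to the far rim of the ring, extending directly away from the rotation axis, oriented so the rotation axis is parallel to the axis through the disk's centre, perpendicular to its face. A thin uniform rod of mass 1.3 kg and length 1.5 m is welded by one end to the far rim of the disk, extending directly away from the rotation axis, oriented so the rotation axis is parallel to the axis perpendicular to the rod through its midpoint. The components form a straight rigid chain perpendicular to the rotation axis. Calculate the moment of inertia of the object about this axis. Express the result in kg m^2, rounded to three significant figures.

Thin ring: I_cm = MR² = (0.42)(0.11)² = 0.005082 kg m^2; axis through the centre, so I = 0.005082 kg m^2.
Solid disk: I_cm = (1/2)MR² = (1/2)(2.6)(0.07)² = 0.00637 kg m^2; centre at d = 0.11 + 0.07 = 0.18 m, so I = I_cm + Md² gives I = 0.00637 + (2.6)(0.18)² = 0.09061 kg m^2.
Thin rod: I_cm = (1/12)ML² = (1/12)(1.3)(1.5)² = 0.24375 kg m^2; centre at d = 0.11 + 0.07 + 0.07 + 0.75 = 1 m, so I = I_cm + Md² gives I = 0.24375 + (1.3)(1)² = 1.5438 kg m^2.
Total I = 0.005082 + 0.09061 + 1.5438 = 1.6394 kg m^2.

1.64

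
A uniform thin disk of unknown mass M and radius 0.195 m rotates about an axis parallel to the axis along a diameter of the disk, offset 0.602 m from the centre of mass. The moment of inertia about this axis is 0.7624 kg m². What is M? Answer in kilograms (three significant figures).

2.05

I = I_cm + Md² = (1/4)MR² + Md² = M·[0.25·(0.195)² + (0.602)²] = M·0.37191.
So M = 0.7624 / 0.37191 = 2.05 kg.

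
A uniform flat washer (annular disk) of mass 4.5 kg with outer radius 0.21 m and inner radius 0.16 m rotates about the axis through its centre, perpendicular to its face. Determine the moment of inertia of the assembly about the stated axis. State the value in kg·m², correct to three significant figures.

0.157

I_cm = (1/2)M(R²+r²) = (1/2)(4.5)[(0.21)² + (0.16)²] = 0.15682 kg·m²; axis through the centre, so I = 0.15682 kg·m².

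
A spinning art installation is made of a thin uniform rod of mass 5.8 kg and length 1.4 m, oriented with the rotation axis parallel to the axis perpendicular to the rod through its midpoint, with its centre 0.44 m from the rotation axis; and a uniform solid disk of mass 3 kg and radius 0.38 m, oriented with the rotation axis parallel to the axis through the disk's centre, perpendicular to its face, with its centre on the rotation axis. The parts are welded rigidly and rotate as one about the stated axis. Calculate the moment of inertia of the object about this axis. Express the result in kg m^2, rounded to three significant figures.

2.29

Thin rod: I_cm = (1/12)ML² = (1/12)(5.8)(1.4)² = 0.94733 kg m^2; centre at d = 0.44 m, so I = I_cm + Md² gives I = 0.94733 + (5.8)(0.44)² = 2.0702 kg m^2.
Solid disk: I_cm = (1/2)MR² = (1/2)(3)(0.38)² = 0.2166 kg m^2; axis through the centre, so I = 0.2166 kg m^2.
Total I = 2.0702 + 0.2166 = 2.2868 kg m^2.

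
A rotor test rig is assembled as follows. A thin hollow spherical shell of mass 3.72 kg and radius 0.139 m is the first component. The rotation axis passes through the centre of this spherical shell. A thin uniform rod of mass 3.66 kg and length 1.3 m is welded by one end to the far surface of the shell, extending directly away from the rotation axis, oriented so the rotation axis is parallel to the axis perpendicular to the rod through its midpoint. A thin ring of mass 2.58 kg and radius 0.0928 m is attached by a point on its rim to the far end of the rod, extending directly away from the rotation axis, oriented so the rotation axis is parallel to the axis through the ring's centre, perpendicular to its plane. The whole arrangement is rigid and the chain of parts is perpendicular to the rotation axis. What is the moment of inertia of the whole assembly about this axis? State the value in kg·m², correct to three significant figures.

Spherical shell: I_cm = (2/3)MR² = (2/3)(3.72)(0.139)² = 0.047916 kg·m²; axis through the centre, so I = 0.047916 kg·m².
Thin rod: I_cm = (1/12)ML² = (1/12)(3.66)(1.3)² = 0.51545 kg·m²; centre at d = 0.139 + 0.65 = 0.789 m, so the parallel axis theorem gives I = 0.51545 + (3.66)(0.789)² = 2.7939 kg·m².
Thin ring: I_cm = MR² = (2.58)(0.0928)² = 0.022219 kg·m²; centre at d = 0.139 + 0.65 + 0.65 + 0.0928 = 1.5318 m, so the parallel axis theorem gives I = 0.022219 + (2.58)(1.5318)² = 6.076 kg·m².
Total I = 0.047916 + 2.7939 + 6.076 = 8.9178 kg·m².

8.92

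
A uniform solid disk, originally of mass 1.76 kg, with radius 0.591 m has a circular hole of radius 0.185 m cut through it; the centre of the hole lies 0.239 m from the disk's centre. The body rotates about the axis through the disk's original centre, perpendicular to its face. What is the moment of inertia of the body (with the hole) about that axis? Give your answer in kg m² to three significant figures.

Unpierced body about its centre: I₀ = (1/2)MR² = (1/2)(1.76)(0.591)² = 0.30737 kg m².
The removed disk has mass m = M·(r/R)² = (1.76)(0.185/0.591)² = 0.17246 kg (same uniform areal density).
Its moment of inertia about the rotation axis (parallel-axis theorem): I_hole = (1/2)mr² + md² = (1/2)(0.17246)(0.185)² + (0.17246)(0.239)² = 0.012802 kg m².
Treating the hole as negative mass, I = I₀ − I_hole = 0.30737 − 0.012802 = 0.29457 kg m².

0.295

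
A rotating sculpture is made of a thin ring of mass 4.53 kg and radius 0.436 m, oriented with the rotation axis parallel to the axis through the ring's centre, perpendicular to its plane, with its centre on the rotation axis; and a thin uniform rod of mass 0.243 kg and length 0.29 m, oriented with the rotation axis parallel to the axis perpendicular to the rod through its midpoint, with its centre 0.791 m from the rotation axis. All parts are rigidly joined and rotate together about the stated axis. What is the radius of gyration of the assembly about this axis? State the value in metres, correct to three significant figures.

Thin ring: I_cm = MR² = (4.53)(0.436)² = 0.86113 kg·m²; axis through the centre, so I = 0.86113 kg·m².
Thin rod: I_cm = (1/12)ML² = (1/12)(0.243)(0.29)² = 0.001703 kg·m²; centre at d = 0.791 m, so the parallel axis theorem gives I = 0.001703 + (0.243)(0.791)² = 0.15374 kg·m².
Total I = 1.0149 kg·m²; total mass M = 4.773 kg.
k = √(I/M) = √(1.0149/4.773) = 0.46112 m.

0.461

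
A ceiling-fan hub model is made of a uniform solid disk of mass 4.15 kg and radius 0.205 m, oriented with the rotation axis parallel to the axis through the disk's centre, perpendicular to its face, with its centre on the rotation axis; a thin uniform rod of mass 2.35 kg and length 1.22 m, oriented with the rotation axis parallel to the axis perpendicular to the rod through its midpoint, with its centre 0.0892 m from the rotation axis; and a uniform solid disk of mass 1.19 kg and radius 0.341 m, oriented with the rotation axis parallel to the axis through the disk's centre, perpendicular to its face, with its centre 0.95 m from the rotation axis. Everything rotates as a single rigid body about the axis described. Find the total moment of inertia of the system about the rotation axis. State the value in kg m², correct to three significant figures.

Solid disk: I_cm = (1/2)MR² = (1/2)(4.15)(0.205)² = 0.087202 kg m²; axis through the centre, so I = 0.087202 kg m².
Thin rod: I_cm = (1/12)ML² = (1/12)(2.35)(1.22)² = 0.29148 kg m²; centre at d = 0.0892 m, so I = I_cm + Md² gives I = 0.29148 + (2.35)(0.0892)² = 0.31018 kg m².
Solid disk: I_cm = (1/2)MR² = (1/2)(1.19)(0.341)² = 0.069187 kg m²; centre at d = 0.95 m, so I = I_cm + Md² gives I = 0.069187 + (1.19)(0.95)² = 1.1432 kg m².
Total I = 0.087202 + 0.31018 + 1.1432 = 1.5405 kg m².

1.54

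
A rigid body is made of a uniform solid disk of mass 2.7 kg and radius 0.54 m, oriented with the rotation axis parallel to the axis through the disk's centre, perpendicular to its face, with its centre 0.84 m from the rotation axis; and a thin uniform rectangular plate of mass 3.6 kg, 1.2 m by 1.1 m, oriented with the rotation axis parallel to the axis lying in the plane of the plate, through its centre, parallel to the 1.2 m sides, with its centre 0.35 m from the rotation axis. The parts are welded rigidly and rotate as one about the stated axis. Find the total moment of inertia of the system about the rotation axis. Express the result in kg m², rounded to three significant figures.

3.10

Solid disk: I_cm = (1/2)MR² = (1/2)(2.7)(0.54)² = 0.39366 kg m²; centre at d = 0.84 m, so I = I_cm + Md² gives I = 0.39366 + (2.7)(0.84)² = 2.2988 kg m².
Rectangular plate: I_cm = (1/12)Mb² = (1/12)(3.6)(1.1)² = 0.363 kg m²; centre at d = 0.35 m, so I = I_cm + Md² gives I = 0.363 + (3.6)(0.35)² = 0.804 kg m².
Total I = 2.2988 + 0.804 = 3.1028 kg m².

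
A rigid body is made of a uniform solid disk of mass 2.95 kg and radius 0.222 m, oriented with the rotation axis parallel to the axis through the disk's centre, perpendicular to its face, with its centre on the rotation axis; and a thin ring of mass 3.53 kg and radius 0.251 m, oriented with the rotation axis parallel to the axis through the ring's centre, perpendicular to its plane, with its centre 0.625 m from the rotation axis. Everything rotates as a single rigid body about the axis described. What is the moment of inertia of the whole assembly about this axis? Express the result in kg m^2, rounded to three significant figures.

1.67

Solid disk: I_cm = (1/2)MR² = (1/2)(2.95)(0.222)² = 0.072694 kg m^2; axis through the centre, so I = 0.072694 kg m^2.
Thin ring: I_cm = MR² = (3.53)(0.251)² = 0.22239 kg m^2; centre at d = 0.625 m, so I = I_cm + Md² gives I = 0.22239 + (3.53)(0.625)² = 1.6013 kg m^2.
Total I = 0.072694 + 1.6013 = 1.674 kg m^2.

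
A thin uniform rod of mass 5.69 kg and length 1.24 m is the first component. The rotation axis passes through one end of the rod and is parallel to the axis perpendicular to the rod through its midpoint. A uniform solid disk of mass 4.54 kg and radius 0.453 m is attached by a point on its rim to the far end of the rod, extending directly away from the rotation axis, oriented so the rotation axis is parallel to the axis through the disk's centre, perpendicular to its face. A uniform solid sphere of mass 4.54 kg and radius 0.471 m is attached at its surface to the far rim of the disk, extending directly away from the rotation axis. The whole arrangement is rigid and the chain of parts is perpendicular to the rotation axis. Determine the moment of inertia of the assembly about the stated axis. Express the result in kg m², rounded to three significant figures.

47.9

Thin rod: I_cm = (1/12)ML² = (1/12)(5.69)(1.24)² = 0.72908 kg m²; centre at d = 0.62 m, so the parallel axis theorem gives I = 0.72908 + (5.69)(0.62)² = 2.9163 kg m².
Solid disk: I_cm = (1/2)MR² = (1/2)(4.54)(0.453)² = 0.46582 kg m²; centre at d = 0.62 + 0.62 + 0.453 = 1.693 m, so the parallel axis theorem gives I = 0.46582 + (4.54)(1.693)² = 13.479 kg m².
Solid sphere: I_cm = (2/5)MR² = (2/5)(4.54)(0.471)² = 0.40286 kg m²; centre at d = 0.62 + 0.62 + 0.453 + 0.453 + 0.471 = 2.617 m, so the parallel axis theorem gives I = 0.40286 + (4.54)(2.617)² = 31.496 kg m².
Total I = 2.9163 + 13.479 + 31.496 = 47.891 kg m².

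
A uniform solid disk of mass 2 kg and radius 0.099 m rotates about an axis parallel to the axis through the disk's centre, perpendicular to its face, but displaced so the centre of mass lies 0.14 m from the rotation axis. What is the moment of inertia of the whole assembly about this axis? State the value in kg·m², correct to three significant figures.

0.0490

I_cm = (1/2)MR² = (1/2)(2)(0.099)² = 0.009801 kg·m²; centre at d = 0.14 m, so I = I_cm + Md² gives I = 0.009801 + (2)(0.14)² = 0.049001 kg·m².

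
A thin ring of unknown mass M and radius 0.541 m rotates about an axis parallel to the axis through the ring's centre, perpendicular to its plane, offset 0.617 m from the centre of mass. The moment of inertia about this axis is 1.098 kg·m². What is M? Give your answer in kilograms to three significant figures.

I = I_cm + Md² = MR² + Md² = M·[1·(0.541)² + (0.617)²] = M·0.67337.
So M = 1.098 / 0.67337 = 1.6306 kg.

1.63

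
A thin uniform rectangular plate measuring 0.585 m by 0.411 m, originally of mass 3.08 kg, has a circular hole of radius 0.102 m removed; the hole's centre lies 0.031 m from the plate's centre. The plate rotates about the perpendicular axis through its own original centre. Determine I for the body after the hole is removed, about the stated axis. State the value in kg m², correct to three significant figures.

0.129

Unpierced body about its centre: I₀ = (1/12)M(a²+b²) = (1/12)(3.08)[(0.585)² + (0.411)²] = 0.13119 kg m².
The removed disk has mass m = M·πr²/(ab) = (3.08)·π(0.102)²/(0.585·0.411) = 0.4187 kg (same uniform areal density).
Its moment of inertia about the rotation axis (parallel-axis theorem): I_hole = (1/2)mr² + md² = (1/2)(0.4187)(0.102)² + (0.4187)(0.031)² = 0.0025804 kg m².
Treating the hole as negative mass, I = I₀ − I_hole = 0.13119 − 0.0025804 = 0.12861 kg m².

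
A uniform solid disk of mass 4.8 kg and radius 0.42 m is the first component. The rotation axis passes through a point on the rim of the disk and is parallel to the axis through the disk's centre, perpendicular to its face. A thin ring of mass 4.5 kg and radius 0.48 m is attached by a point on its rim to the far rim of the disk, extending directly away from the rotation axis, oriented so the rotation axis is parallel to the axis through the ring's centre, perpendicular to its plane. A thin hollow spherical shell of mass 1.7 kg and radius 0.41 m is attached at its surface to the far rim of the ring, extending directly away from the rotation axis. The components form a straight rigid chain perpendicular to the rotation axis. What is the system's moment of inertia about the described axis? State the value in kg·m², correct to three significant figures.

18.6

Solid disk: I_cm = (1/2)MR² = (1/2)(4.8)(0.42)² = 0.42336 kg·m²; centre at d = 0.42 m, so I = I_cm + Md² gives I = 0.42336 + (4.8)(0.42)² = 1.2701 kg·m².
Thin ring: I_cm = MR² = (4.5)(0.48)² = 1.0368 kg·m²; centre at d = 0.42 + 0.42 + 0.48 = 1.32 m, so I = I_cm + Md² gives I = 1.0368 + (4.5)(1.32)² = 8.8776 kg·m².
Spherical shell: I_cm = (2/3)MR² = (2/3)(1.7)(0.41)² = 0.19051 kg·m²; centre at d = 0.42 + 0.42 + 0.48 + 0.48 + 0.41 = 2.21 m, so I = I_cm + Md² gives I = 0.19051 + (1.7)(2.21)² = 8.4935 kg·m².
Total I = 1.2701 + 8.8776 + 8.4935 = 18.641 kg·m².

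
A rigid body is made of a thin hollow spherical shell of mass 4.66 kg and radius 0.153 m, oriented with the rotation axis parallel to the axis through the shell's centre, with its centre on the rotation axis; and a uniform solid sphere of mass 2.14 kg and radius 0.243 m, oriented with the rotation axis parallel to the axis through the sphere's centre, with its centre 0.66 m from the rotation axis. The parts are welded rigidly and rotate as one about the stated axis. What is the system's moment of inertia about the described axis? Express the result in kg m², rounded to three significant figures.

1.06

Spherical shell: I_cm = (2/3)MR² = (2/3)(4.66)(0.153)² = 0.072724 kg m²; axis through the centre, so I = 0.072724 kg m².
Solid sphere: I_cm = (2/5)MR² = (2/5)(2.14)(0.243)² = 0.050546 kg m²; centre at d = 0.66 m, so the parallel axis theorem gives I = 0.050546 + (2.14)(0.66)² = 0.98273 kg m².
Total I = 0.072724 + 0.98273 = 1.0555 kg m².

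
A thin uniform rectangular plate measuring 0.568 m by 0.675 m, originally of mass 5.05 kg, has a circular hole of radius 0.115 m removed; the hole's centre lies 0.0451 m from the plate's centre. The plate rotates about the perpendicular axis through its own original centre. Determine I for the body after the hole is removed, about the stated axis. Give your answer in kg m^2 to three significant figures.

0.323

Unpierced body about its centre: I₀ = (1/12)M(a²+b²) = (1/12)(5.05)[(0.568)² + (0.675)²] = 0.32751 kg m^2.
The removed disk has mass m = M·πr²/(ab) = (5.05)·π(0.115)²/(0.568·0.675) = 0.54725 kg (same uniform areal density).
Its moment of inertia about the rotation axis (parallel-axis theorem): I_hole = (1/2)mr² + md² = (1/2)(0.54725)(0.115)² + (0.54725)(0.0451)² = 0.0047318 kg m^2.
Treating the hole as negative mass, I = I₀ − I_hole = 0.32751 − 0.0047318 = 0.32278 kg m^2.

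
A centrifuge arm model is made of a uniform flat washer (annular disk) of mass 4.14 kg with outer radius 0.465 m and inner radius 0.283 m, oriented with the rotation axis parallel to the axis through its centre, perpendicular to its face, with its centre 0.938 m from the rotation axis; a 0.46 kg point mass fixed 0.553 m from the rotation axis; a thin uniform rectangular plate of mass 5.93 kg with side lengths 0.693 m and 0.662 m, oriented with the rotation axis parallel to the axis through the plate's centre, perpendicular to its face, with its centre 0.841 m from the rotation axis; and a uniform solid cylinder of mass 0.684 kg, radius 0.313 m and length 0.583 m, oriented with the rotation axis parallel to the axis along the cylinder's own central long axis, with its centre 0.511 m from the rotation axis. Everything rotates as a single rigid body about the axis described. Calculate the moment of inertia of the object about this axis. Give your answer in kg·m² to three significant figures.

9.26

Annular disk: I_cm = (1/2)M(R²+r²) = (1/2)(4.14)[(0.465)² + (0.283)²] = 0.61337 kg·m²; centre at d = 0.938 m, so I = I_cm + Md² gives I = 0.61337 + (4.14)(0.938)² = 4.2559 kg·m².
Point mass: I_cm = 0; centre at d = 0.553 m, so I = I_cm + Md² gives I = 0 + (0.46)(0.553)² = 0.14067 kg·m².
Rectangular plate: I_cm = (1/12)M(a²+b²) = (1/12)(5.93)[(0.693)² + (0.662)²] = 0.45389 kg·m²; centre at d = 0.841 m, so I = I_cm + Md² gives I = 0.45389 + (5.93)(0.841)² = 4.6481 kg·m².
Solid cylinder: I_cm = (1/2)MR² = (1/2)(0.684)(0.313)² = 0.033505 kg·m²; centre at d = 0.511 m, so I = I_cm + Md² gives I = 0.033505 + (0.684)(0.511)² = 0.21211 kg·m².
Total I = 4.2559 + 0.14067 + 4.6481 + 0.21211 = 9.2568 kg·m².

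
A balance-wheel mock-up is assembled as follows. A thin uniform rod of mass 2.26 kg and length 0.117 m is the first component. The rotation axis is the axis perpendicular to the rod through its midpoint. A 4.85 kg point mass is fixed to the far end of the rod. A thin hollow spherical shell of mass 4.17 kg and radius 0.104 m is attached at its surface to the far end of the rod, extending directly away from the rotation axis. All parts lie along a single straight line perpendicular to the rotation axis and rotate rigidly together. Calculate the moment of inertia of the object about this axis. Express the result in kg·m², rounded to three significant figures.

Thin rod: I_cm = (1/12)ML² = (1/12)(2.26)(0.117)² = 0.0025781 kg·m²; axis through the centre, so I = 0.0025781 kg·m².
Point mass: I_cm = 0; centre at d = 0.0585 m, so I = I_cm + Md² gives I = 0 + (4.85)(0.0585)² = 0.016598 kg·m².
Spherical shell: I_cm = (2/3)MR² = (2/3)(4.17)(0.104)² = 0.030068 kg·m²; centre at d = 0.0585 + 0.104 = 0.1625 m, so I = I_cm + Md² gives I = 0.030068 + (4.17)(0.1625)² = 0.14018 kg·m².
Total I = 0.0025781 + 0.016598 + 0.14018 = 0.15936 kg·m².

0.159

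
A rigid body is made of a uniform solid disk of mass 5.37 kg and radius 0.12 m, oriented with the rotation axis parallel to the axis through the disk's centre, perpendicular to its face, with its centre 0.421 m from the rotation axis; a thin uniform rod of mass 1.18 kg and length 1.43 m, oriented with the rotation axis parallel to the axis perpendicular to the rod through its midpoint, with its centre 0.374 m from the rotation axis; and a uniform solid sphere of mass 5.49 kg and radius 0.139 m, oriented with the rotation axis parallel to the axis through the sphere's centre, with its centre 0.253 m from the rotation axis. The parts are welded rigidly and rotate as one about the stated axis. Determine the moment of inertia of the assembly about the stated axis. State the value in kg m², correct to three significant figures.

1.75

Solid disk: I_cm = (1/2)MR² = (1/2)(5.37)(0.12)² = 0.038664 kg m²; centre at d = 0.421 m, so I = I_cm + Md² gives I = 0.038664 + (5.37)(0.421)² = 0.99045 kg m².
Thin rod: I_cm = (1/12)ML² = (1/12)(1.18)(1.43)² = 0.20108 kg m²; centre at d = 0.374 m, so I = I_cm + Md² gives I = 0.20108 + (1.18)(0.374)² = 0.36614 kg m².
Solid sphere: I_cm = (2/5)MR² = (2/5)(5.49)(0.139)² = 0.042429 kg m²; centre at d = 0.253 m, so I = I_cm + Md² gives I = 0.042429 + (5.49)(0.253)² = 0.39384 kg m².
Total I = 0.99045 + 0.36614 + 0.39384 = 1.7504 kg m².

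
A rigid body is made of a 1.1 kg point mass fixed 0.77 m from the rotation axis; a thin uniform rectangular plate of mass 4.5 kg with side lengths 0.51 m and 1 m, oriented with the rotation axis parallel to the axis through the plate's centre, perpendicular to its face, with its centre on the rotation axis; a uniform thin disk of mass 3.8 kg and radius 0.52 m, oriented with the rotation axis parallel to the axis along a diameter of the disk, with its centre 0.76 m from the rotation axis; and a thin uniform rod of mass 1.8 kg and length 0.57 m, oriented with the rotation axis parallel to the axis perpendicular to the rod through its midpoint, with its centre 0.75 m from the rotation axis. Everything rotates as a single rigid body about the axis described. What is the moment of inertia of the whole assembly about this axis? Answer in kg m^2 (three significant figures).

Point mass: I_cm = 0; centre at d = 0.77 m, so I = I_cm + Md² gives I = 0 + (1.1)(0.77)² = 0.65219 kg m^2.
Rectangular plate: I_cm = (1/12)M(a²+b²) = (1/12)(4.5)[(0.51)² + (1)²] = 0.47254 kg m^2; axis through the centre, so I = 0.47254 kg m^2.
Thin disk: I_cm = (1/4)MR² = (1/4)(3.8)(0.52)² = 0.25688 kg m^2; centre at d = 0.76 m, so I = I_cm + Md² gives I = 0.25688 + (3.8)(0.76)² = 2.4518 kg m^2.
Thin rod: I_cm = (1/12)ML² = (1/12)(1.8)(0.57)² = 0.048735 kg m^2; centre at d = 0.75 m, so I = I_cm + Md² gives I = 0.048735 + (1.8)(0.75)² = 1.0612 kg m^2.
Total I = 0.65219 + 0.47254 + 2.4518 + 1.0612 = 4.6377 kg m^2.

4.64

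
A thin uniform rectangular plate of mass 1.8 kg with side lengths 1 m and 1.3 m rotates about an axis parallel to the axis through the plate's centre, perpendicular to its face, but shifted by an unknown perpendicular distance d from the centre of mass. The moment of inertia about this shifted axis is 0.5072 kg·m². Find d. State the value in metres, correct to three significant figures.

About the centre-of-mass axis, I_cm = (1/12)M(a²+b²) = (1/12)(1.8)[(1)² + (1.3)²] = 0.4035 kg·m².
Parallel axis theorem: I = I_cm + Md², so Md² = 0.5072 − 0.4035 = 0.1037 kg·m².
d = √(0.1037 / 1.8) = 0.24002 m.

0.240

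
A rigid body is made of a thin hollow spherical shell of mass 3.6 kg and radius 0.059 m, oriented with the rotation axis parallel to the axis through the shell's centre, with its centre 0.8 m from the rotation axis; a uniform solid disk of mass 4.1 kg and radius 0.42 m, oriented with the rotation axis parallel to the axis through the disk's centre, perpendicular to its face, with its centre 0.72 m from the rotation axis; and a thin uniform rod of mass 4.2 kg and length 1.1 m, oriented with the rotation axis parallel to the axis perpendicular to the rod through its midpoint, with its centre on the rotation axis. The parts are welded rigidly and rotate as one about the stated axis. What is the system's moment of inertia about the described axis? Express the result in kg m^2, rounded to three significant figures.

5.22

Spherical shell: I_cm = (2/3)MR² = (2/3)(3.6)(0.059)² = 0.0083544 kg m^2; centre at d = 0.8 m, so the parallel axis theorem gives I = 0.0083544 + (3.6)(0.8)² = 2.3124 kg m^2.
Solid disk: I_cm = (1/2)MR² = (1/2)(4.1)(0.42)² = 0.36162 kg m^2; centre at d = 0.72 m, so the parallel axis theorem gives I = 0.36162 + (4.1)(0.72)² = 2.4871 kg m^2.
Thin rod: I_cm = (1/12)ML² = (1/12)(4.2)(1.1)² = 0.4235 kg m^2; axis through the centre, so I = 0.4235 kg m^2.
Total I = 2.3124 + 2.4871 + 0.4235 = 5.2229 kg m^2.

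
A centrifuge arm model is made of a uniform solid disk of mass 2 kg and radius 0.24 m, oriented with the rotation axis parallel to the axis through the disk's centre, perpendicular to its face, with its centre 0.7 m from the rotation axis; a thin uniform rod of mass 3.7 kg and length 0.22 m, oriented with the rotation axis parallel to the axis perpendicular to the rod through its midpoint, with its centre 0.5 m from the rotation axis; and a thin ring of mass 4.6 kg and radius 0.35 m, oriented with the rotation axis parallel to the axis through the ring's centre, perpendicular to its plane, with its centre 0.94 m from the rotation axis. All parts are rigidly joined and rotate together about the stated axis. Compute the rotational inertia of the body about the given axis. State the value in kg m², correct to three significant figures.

Solid disk: I_cm = (1/2)MR² = (1/2)(2)(0.24)² = 0.0576 kg m²; centre at d = 0.7 m, so I = I_cm + Md² gives I = 0.0576 + (2)(0.7)² = 1.0376 kg m².
Thin rod: I_cm = (1/12)ML² = (1/12)(3.7)(0.22)² = 0.014923 kg m²; centre at d = 0.5 m, so I = I_cm + Md² gives I = 0.014923 + (3.7)(0.5)² = 0.93992 kg m².
Thin ring: I_cm = MR² = (4.6)(0.35)² = 0.5635 kg m²; centre at d = 0.94 m, so I = I_cm + Md² gives I = 0.5635 + (4.6)(0.94)² = 4.6281 kg m².
Total I = 1.0376 + 0.93992 + 4.6281 = 6.6056 kg m².

6.61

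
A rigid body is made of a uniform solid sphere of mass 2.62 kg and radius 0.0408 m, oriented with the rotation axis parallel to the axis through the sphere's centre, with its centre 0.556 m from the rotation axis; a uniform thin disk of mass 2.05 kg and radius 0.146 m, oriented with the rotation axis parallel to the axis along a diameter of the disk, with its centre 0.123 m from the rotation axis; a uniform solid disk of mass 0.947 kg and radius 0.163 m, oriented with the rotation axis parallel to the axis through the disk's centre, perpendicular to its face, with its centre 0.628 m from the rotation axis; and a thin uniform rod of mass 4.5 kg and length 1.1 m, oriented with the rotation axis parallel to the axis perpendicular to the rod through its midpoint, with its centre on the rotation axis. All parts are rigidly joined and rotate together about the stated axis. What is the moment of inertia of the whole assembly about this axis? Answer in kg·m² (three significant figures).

Solid sphere: I_cm = (2/5)MR² = (2/5)(2.62)(0.0408)² = 0.0017445 kg·m²; centre at d = 0.556 m, so I = I_cm + Md² gives I = 0.0017445 + (2.62)(0.556)² = 0.81168 kg·m².
Thin disk: I_cm = (1/4)MR² = (1/4)(2.05)(0.146)² = 0.010924 kg·m²; centre at d = 0.123 m, so I = I_cm + Md² gives I = 0.010924 + (2.05)(0.123)² = 0.041939 kg·m².
Solid disk: I_cm = (1/2)MR² = (1/2)(0.947)(0.163)² = 0.01258 kg·m²; centre at d = 0.628 m, so I = I_cm + Md² gives I = 0.01258 + (0.947)(0.628)² = 0.38606 kg·m².
Thin rod: I_cm = (1/12)ML² = (1/12)(4.5)(1.1)² = 0.45375 kg·m²; axis through the centre, so I = 0.45375 kg·m².
Total I = 0.81168 + 0.041939 + 0.38606 + 0.45375 = 1.6934 kg·m².

1.69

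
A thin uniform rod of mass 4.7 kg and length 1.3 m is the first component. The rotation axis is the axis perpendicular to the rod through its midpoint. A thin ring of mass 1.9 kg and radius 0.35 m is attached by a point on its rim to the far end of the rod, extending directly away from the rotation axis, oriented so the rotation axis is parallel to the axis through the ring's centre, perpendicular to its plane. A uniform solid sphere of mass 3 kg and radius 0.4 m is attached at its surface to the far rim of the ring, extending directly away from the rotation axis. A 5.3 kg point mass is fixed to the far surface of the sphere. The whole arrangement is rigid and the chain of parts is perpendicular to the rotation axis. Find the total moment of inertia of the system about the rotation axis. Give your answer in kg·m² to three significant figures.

36.7

Thin rod: I_cm = (1/12)ML² = (1/12)(4.7)(1.3)² = 0.66192 kg·m²; axis through the centre, so I = 0.66192 kg·m².
Thin ring: I_cm = MR² = (1.9)(0.35)² = 0.23275 kg·m²; centre at d = 0.65 + 0.35 = 1 m, so I = I_cm + Md² gives I = 0.23275 + (1.9)(1)² = 2.1327 kg·m².
Solid sphere: I_cm = (2/5)MR² = (2/5)(3)(0.4)² = 0.192 kg·m²; centre at d = 0.65 + 0.35 + 0.35 + 0.4 = 1.75 m, so I = I_cm + Md² gives I = 0.192 + (3)(1.75)² = 9.3795 kg·m².
Point mass: I_cm = 0; centre at d = 0.65 + 0.35 + 0.35 + 0.4 + 0.4 = 2.15 m, so I = I_cm + Md² gives I = 0 + (5.3)(2.15)² = 24.499 kg·m².
Total I = 0.66192 + 2.1327 + 9.3795 + 24.499 = 36.673 kg·m².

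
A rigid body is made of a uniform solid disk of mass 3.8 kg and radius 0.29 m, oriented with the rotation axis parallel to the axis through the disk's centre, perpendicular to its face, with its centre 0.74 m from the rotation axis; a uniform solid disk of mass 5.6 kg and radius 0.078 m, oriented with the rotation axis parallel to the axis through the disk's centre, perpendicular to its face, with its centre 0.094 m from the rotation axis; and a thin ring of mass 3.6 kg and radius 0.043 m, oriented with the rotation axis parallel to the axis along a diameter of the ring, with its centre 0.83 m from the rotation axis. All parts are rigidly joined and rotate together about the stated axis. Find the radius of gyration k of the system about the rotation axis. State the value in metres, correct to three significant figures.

Solid disk: I_cm = (1/2)MR² = (1/2)(3.8)(0.29)² = 0.15979 kg m²; centre at d = 0.74 m, so the parallel axis theorem gives I = 0.15979 + (3.8)(0.74)² = 2.2407 kg m².
Solid disk: I_cm = (1/2)MR² = (1/2)(5.6)(0.078)² = 0.017035 kg m²; centre at d = 0.094 m, so the parallel axis theorem gives I = 0.017035 + (5.6)(0.094)² = 0.066517 kg m².
Thin ring: I_cm = (1/2)MR² = (1/2)(3.6)(0.043)² = 0.0033282 kg m²; centre at d = 0.83 m, so the parallel axis theorem gives I = 0.0033282 + (3.6)(0.83)² = 2.4834 kg m².
Total I = 4.7906 kg m²; total mass M = 13 kg.
k = √(I/M) = √(4.7906/13) = 0.60705 m.

0.607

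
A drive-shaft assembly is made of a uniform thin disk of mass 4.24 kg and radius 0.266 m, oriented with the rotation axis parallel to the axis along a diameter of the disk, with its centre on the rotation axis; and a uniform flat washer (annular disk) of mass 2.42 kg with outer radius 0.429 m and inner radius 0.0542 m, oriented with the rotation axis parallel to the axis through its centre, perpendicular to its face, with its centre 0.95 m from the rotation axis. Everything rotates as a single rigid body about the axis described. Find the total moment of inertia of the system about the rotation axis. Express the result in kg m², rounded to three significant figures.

Thin disk: I_cm = (1/4)MR² = (1/4)(4.24)(0.266)² = 0.075001 kg m²; axis through the centre, so I = 0.075001 kg m².
Annular disk: I_cm = (1/2)M(R²+r²) = (1/2)(2.42)[(0.429)² + (0.0542)²] = 0.22624 kg m²; centre at d = 0.95 m, so the parallel axis theorem gives I = 0.22624 + (2.42)(0.95)² = 2.4103 kg m².
Total I = 0.075001 + 2.4103 = 2.4853 kg m².

2.49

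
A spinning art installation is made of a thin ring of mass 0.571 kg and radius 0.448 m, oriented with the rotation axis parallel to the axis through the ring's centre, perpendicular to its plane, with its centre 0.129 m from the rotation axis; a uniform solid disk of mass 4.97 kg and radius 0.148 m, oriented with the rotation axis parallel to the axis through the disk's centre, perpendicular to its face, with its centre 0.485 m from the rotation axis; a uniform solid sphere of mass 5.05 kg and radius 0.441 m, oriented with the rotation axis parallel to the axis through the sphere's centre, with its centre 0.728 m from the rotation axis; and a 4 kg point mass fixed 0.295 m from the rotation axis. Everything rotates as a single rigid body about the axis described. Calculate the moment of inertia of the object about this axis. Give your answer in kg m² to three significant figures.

Thin ring: I_cm = MR² = (0.571)(0.448)² = 0.1146 kg m²; centre at d = 0.129 m, so the parallel axis theorem gives I = 0.1146 + (0.571)(0.129)² = 0.1241 kg m².
Solid disk: I_cm = (1/2)MR² = (1/2)(4.97)(0.148)² = 0.054431 kg m²; centre at d = 0.485 m, so the parallel axis theorem gives I = 0.054431 + (4.97)(0.485)² = 1.2235 kg m².
Solid sphere: I_cm = (2/5)MR² = (2/5)(5.05)(0.441)² = 0.39285 kg m²; centre at d = 0.728 m, so the parallel axis theorem gives I = 0.39285 + (5.05)(0.728)² = 3.0693 kg m².
Point mass: I_cm = 0; centre at d = 0.295 m, so the parallel axis theorem gives I = 0 + (4)(0.295)² = 0.3481 kg m².
Total I = 0.1241 + 1.2235 + 3.0693 + 0.3481 = 4.765 kg m².

4.76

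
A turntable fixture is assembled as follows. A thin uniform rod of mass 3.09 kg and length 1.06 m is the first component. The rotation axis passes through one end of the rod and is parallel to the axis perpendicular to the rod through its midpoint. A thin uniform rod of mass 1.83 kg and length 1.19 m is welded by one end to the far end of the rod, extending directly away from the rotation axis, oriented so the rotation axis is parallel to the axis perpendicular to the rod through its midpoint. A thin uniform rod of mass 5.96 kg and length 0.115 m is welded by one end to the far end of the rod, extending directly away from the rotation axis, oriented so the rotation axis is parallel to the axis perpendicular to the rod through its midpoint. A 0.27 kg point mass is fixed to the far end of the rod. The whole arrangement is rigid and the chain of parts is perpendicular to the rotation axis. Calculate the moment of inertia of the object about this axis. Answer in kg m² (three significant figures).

Thin rod: I_cm = (1/12)ML² = (1/12)(3.09)(1.06)² = 0.28933 kg m²; centre at d = 0.53 m, so the parallel axis theorem gives I = 0.28933 + (3.09)(0.53)² = 1.1573 kg m².
Thin rod: I_cm = (1/12)ML² = (1/12)(1.83)(1.19)² = 0.21596 kg m²; centre at d = 0.53 + 0.53 + 0.595 = 1.655 m, so the parallel axis theorem gives I = 0.21596 + (1.83)(1.655)² = 5.2284 kg m².
Thin rod: I_cm = (1/12)ML² = (1/12)(5.96)(0.115)² = 0.0065684 kg m²; centre at d = 0.53 + 0.53 + 0.595 + 0.595 + 0.0575 = 2.3075 m, so the parallel axis theorem gives I = 0.0065684 + (5.96)(2.3075)² = 31.741 kg m².
Point mass: I_cm = 0; centre at d = 0.53 + 0.53 + 0.595 + 0.595 + 0.0575 + 0.0575 = 2.365 m, so the parallel axis theorem gives I = 0 + (0.27)(2.365)² = 1.5102 kg m².
Total I = 1.1573 + 5.2284 + 31.741 + 1.5102 = 39.637 kg m².

39.6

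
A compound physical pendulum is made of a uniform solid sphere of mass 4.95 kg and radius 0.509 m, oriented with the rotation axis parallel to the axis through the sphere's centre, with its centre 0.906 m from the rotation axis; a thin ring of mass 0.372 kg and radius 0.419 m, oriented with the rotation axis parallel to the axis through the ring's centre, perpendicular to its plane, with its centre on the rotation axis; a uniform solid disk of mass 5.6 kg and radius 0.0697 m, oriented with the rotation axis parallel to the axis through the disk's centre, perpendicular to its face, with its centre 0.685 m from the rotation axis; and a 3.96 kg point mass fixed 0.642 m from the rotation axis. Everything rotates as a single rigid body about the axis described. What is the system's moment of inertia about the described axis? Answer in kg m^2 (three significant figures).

Solid sphere: I_cm = (2/5)MR² = (2/5)(4.95)(0.509)² = 0.51298 kg m^2; centre at d = 0.906 m, so the parallel axis theorem gives I = 0.51298 + (4.95)(0.906)² = 4.5761 kg m^2.
Thin ring: I_cm = MR² = (0.372)(0.419)² = 0.065309 kg m^2; axis through the centre, so I = 0.065309 kg m^2.
Solid disk: I_cm = (1/2)MR² = (1/2)(5.6)(0.0697)² = 0.013603 kg m^2; centre at d = 0.685 m, so the parallel axis theorem gives I = 0.013603 + (5.6)(0.685)² = 2.6413 kg m^2.
Point mass: I_cm = 0; centre at d = 0.642 m, so the parallel axis theorem gives I = 0 + (3.96)(0.642)² = 1.6322 kg m^2.
Total I = 4.5761 + 0.065309 + 2.6413 + 1.6322 = 8.9149 kg m^2.

8.91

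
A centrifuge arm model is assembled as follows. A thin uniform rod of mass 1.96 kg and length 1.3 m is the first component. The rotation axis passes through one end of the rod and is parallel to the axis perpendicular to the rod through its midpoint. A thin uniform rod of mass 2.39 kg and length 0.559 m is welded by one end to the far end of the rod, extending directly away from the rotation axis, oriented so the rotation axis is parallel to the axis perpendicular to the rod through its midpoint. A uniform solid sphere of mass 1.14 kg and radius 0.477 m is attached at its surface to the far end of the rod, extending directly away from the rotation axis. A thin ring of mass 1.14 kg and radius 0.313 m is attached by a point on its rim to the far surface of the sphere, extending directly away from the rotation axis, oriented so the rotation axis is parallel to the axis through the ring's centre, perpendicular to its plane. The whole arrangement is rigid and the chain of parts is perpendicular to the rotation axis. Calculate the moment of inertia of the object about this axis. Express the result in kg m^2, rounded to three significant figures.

Thin rod: I_cm = (1/12)ML² = (1/12)(1.96)(1.3)² = 0.27603 kg m^2; centre at d = 0.65 m, so I = I_cm + Md² gives I = 0.27603 + (1.96)(0.65)² = 1.1041 kg m^2.
Thin rod: I_cm = (1/12)ML² = (1/12)(2.39)(0.559)² = 0.062236 kg m^2; centre at d = 0.65 + 0.65 + 0.2795 = 1.5795 m, so I = I_cm + Md² gives I = 0.062236 + (2.39)(1.5795)² = 6.0249 kg m^2.
Solid sphere: I_cm = (2/5)MR² = (2/5)(1.14)(0.477)² = 0.10375 kg m^2; centre at d = 0.65 + 0.65 + 0.2795 + 0.2795 + 0.477 = 2.336 m, so I = I_cm + Md² gives I = 0.10375 + (1.14)(2.336)² = 6.3246 kg m^2.
Thin ring: I_cm = MR² = (1.14)(0.313)² = 0.11168 kg m^2; centre at d = 0.65 + 0.65 + 0.2795 + 0.2795 + 0.477 + 0.477 + 0.313 = 3.126 m, so I = I_cm + Md² gives I = 0.11168 + (1.14)(3.126)² = 11.252 kg m^2.
Total I = 1.1041 + 6.0249 + 6.3246 + 11.252 = 24.705 kg m^2.

24.7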